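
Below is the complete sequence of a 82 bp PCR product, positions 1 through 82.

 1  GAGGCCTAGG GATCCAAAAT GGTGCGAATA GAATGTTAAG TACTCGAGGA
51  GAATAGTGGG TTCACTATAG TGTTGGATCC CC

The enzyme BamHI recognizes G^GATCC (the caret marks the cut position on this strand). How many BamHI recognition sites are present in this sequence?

2

GGATCC occurs starting at positions 10, 75.
BamHI cuts at 2 sites.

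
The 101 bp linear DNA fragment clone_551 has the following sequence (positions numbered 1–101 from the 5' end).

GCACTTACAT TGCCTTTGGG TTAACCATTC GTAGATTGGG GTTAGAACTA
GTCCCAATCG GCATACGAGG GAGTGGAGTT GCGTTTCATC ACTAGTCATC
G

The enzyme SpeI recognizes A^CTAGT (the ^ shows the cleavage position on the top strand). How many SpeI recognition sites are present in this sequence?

2

ACTAGT occurs starting at positions 47, 91.
SpeI cuts at 2 sites.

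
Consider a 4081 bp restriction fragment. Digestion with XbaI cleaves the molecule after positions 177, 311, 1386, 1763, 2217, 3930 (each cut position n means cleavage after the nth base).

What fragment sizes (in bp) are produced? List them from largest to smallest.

1713, 1075, 454, 377, 177, 151, 134 bp

Linear molecule, 6 cuts → 7 fragments:
  177 − 0 = 177 bp
  311 − 177 = 134 bp
  1386 − 311 = 1075 bp
  1763 − 1386 = 377 bp
  2217 − 1763 = 454 bp
  3930 − 2217 = 1713 bp
  4081 − 3930 = 151 bp
Sorted largest to smallest: 1713, 1075, 454, 377, 177, 151, 134 bp.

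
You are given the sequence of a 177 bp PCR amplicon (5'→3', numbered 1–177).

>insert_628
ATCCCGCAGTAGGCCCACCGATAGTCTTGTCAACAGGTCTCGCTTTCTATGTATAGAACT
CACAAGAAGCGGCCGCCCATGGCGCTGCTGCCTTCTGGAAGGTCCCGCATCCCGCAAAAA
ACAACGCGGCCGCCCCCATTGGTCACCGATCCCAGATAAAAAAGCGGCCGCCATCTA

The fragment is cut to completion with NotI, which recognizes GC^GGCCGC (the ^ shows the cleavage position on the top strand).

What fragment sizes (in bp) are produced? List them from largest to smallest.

70, 57, 38, 12 bp

NotI sites (GCGGCCGC) start at positions 69, 126, 164.
NotI cuts after base 2 of each site, so after positions 70, 127, 165.
Linear molecule, 3 cuts → 4 fragments:
  1–70 → 70 bp
  71–127 → 57 bp
  128–165 → 38 bp
  166–177 → 12 bp
Sorted largest to smallest: 70, 57, 38, 12 bp.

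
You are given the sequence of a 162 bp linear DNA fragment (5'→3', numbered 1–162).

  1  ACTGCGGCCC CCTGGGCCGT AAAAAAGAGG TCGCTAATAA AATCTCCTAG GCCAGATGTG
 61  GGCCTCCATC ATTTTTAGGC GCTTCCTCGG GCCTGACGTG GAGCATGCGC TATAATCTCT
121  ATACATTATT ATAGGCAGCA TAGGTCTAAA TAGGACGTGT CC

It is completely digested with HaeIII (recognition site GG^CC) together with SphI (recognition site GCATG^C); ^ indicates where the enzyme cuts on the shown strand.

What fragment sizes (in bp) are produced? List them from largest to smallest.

HaeIII sites (GGCC) start at positions 6, 15, 50, 61, 90.
HaeIII cuts after base 2 of each site, so after positions 7, 16, 51, 62, 91.
The SphI site (GCATGC) starts at position 103.
SphI cuts after base 5 of each site (before the last base), so after position 107.
Combined cut positions: 7, 16, 51, 62, 91, 107.
Linear molecule, 6 cuts → 7 fragments:
  1–7 → 7 bp
  8–16 → 9 bp
  17–51 → 35 bp
  52–62 → 11 bp
  63–91 → 29 bp
  92–107 → 16 bp
  108–162 → 55 bp
Sorted largest to smallest: 55, 35, 29, 16, 11, 9, 7 bp.

55, 35, 29, 16, 11, 9, 7 bp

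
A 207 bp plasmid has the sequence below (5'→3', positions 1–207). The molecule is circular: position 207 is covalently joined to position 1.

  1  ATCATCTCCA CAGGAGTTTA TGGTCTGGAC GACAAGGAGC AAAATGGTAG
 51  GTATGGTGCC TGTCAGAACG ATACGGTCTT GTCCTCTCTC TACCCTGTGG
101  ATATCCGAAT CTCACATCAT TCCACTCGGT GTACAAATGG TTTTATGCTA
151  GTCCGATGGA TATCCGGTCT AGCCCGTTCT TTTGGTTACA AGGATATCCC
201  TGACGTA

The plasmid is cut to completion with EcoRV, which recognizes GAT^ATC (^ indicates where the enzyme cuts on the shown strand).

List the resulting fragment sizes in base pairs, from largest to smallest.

EcoRV sites (GATATC) start at positions 100, 159, 193.
EcoRV cuts after base 3 of each site, so after positions 102, 161, 195.
Circular molecule, 3 cuts → 3 fragments:
  103–161 → 59 bp
  162–195 → 34 bp
  196–207 then 1–102 → 12 + 102 = 114 bp
Sorted largest to smallest: 114, 59, 34 bp.

114, 59, 34 bp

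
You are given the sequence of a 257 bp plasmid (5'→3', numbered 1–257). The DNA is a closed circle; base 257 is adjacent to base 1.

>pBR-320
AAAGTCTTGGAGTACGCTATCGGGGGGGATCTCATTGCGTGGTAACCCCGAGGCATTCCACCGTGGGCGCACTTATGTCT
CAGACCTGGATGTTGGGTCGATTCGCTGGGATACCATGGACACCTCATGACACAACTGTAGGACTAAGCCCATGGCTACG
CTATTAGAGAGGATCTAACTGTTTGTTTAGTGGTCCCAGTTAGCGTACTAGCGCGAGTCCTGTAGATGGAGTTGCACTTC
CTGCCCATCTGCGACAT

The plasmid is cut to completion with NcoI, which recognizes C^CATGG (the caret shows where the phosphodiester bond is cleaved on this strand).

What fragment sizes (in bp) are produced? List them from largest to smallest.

221, 36 bp

NcoI sites (CCATGG) start at positions 114, 150.
NcoI cuts after the first base of each site, so after positions 114, 150.
Circular molecule, 2 cuts → 2 fragments:
  115–150 → 36 bp
  151–257 then 1–114 → 107 + 114 = 221 bp
Sorted largest to smallest: 221, 36 bp.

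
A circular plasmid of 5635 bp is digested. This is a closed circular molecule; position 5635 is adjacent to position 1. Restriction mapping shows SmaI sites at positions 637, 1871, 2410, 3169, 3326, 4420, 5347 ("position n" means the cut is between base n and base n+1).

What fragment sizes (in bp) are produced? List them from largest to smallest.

1234, 1094, 927, 925, 759, 539, 157 bp

Circular molecule, 7 cuts → 7 fragments:
  1871 − 637 = 1234 bp
  2410 − 1871 = 539 bp
  3169 − 2410 = 759 bp
  3326 − 3169 = 157 bp
  4420 − 3326 = 1094 bp
  5347 − 4420 = 927 bp
  wrap: 5635 − 5347 + 637 = 925 bp
Sorted largest to smallest: 1234, 1094, 927, 925, 759, 539, 157 bp.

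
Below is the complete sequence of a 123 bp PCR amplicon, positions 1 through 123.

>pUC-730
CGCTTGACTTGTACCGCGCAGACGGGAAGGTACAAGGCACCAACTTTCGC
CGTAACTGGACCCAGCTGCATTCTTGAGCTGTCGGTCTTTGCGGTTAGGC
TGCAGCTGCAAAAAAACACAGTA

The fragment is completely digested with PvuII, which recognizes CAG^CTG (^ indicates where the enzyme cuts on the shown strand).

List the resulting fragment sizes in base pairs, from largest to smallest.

PvuII sites (CAGCTG) start at positions 63, 103.
PvuII cuts after base 3 of each site, so after positions 65, 105.
Linear molecule, 2 cuts → 3 fragments:
  1–65 → 65 bp
  66–105 → 40 bp
  106–123 → 18 bp
Sorted largest to smallest: 65, 40, 18 bp.

65, 40, 18 bp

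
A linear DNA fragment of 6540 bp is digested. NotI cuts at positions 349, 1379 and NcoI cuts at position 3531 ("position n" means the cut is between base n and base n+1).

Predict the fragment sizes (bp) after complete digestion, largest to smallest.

3009, 2152, 1030, 349 bp

Combined cut positions (sorted): 349, 1379, 3531.
Linear molecule, 3 cuts → 4 fragments:
  349 − 0 = 349 bp
  1379 − 349 = 1030 bp
  3531 − 1379 = 2152 bp
  6540 − 3531 = 3009 bp
Sorted largest to smallest: 3009, 2152, 1030, 349 bp.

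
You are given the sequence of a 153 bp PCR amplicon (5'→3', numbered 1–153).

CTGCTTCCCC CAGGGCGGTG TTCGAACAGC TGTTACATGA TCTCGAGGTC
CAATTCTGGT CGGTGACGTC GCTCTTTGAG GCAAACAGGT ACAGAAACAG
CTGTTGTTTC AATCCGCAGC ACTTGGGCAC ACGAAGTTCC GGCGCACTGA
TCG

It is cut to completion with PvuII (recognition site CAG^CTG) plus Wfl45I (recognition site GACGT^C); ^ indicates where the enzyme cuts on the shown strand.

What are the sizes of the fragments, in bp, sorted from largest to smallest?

53, 40, 31, 29 bp

PvuII sites (CAGCTG) start at positions 27, 98.
PvuII cuts after base 3 of each site, so after positions 29, 100.
The Wfl45I site (GACGTC) starts at position 65.
Wfl45I cuts after base 5 of each site (before the last base), so after position 69.
Combined cut positions: 29, 69, 100.
Linear molecule, 3 cuts → 4 fragments:
  1–29 → 29 bp
  30–69 → 40 bp
  70–100 → 31 bp
  101–153 → 53 bp
Sorted largest to smallest: 53, 40, 31, 29 bp.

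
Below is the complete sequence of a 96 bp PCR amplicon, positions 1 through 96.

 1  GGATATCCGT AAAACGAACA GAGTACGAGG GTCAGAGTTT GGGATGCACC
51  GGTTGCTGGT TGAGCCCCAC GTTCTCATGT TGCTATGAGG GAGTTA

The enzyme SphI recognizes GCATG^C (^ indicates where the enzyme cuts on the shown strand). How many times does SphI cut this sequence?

0

No occurrence of GCATGC is present in the sequence.
SphI does not cut: 0 sites.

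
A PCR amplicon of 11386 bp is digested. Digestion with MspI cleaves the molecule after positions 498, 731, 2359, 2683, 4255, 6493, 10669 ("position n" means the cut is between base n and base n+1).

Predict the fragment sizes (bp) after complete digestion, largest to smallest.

Linear molecule, 7 cuts → 8 fragments:
  498 − 0 = 498 bp
  731 − 498 = 233 bp
  2359 − 731 = 1628 bp
  2683 − 2359 = 324 bp
  4255 − 2683 = 1572 bp
  6493 − 4255 = 2238 bp
  10669 − 6493 = 4176 bp
  11386 − 10669 = 717 bp
Sorted largest to smallest: 4176, 2238, 1628, 1572, 717, 498, 324, 233 bp.

4176, 2238, 1628, 1572, 717, 498, 324, 233 bp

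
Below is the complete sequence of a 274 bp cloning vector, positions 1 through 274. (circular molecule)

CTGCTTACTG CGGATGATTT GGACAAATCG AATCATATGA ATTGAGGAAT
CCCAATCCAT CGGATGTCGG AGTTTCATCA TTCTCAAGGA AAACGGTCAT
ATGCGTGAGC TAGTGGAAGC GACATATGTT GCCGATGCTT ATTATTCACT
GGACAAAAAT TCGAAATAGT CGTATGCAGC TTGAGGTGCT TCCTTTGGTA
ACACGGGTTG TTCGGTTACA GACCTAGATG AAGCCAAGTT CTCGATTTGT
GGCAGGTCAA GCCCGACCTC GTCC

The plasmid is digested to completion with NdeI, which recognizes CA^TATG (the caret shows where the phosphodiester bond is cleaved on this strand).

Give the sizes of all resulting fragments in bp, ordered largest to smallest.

185, 64, 25 bp

NdeI sites (CATATG) start at positions 34, 98, 123.
NdeI cuts after base 2 of each site, so after positions 35, 99, 124.
Circular molecule, 3 cuts → 3 fragments:
  36–99 → 64 bp
  100–124 → 25 bp
  125–274 then 1–35 → 150 + 35 = 185 bp
Sorted largest to smallest: 185, 64, 25 bp.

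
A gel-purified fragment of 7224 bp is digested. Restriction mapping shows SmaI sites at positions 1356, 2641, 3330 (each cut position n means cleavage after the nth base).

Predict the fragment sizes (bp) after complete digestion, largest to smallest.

3894, 1356, 1285, 689 bp

Linear molecule, 3 cuts → 4 fragments:
  1356 − 0 = 1356 bp
  2641 − 1356 = 1285 bp
  3330 − 2641 = 689 bp
  7224 − 3330 = 3894 bp
Sorted largest to smallest: 3894, 1356, 1285, 689 bp.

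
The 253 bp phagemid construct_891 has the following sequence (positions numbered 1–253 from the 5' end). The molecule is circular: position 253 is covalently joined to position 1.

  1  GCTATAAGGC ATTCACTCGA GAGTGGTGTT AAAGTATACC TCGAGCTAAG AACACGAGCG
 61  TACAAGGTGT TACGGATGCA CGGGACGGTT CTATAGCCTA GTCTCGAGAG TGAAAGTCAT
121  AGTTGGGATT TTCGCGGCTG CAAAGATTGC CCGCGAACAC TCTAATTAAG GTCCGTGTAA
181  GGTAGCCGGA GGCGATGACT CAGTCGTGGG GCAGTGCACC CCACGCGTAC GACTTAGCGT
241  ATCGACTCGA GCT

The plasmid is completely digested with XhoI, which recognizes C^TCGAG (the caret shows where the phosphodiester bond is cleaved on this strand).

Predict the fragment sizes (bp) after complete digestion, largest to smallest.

143, 63, 24, 23 bp

XhoI sites (CTCGAG) start at positions 16, 40, 103, 246.
XhoI cuts after the first base of each site, so after positions 16, 40, 103, 246.
Circular molecule, 4 cuts → 4 fragments:
  17–40 → 24 bp
  41–103 → 63 bp
  104–246 → 143 bp
  247–253 then 1–16 → 7 + 16 = 23 bp
Sorted largest to smallest: 143, 63, 24, 23 bp.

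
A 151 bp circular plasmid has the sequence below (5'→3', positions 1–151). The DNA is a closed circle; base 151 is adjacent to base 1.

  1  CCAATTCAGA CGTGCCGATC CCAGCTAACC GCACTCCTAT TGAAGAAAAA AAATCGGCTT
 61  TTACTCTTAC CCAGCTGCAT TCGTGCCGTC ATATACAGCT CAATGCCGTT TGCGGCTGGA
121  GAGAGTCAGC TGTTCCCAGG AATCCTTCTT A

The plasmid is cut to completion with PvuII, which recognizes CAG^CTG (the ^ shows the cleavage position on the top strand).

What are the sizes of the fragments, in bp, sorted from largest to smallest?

PvuII sites (CAGCTG) start at positions 72, 127.
PvuII cuts after base 3 of each site, so after positions 74, 129.
Circular molecule, 2 cuts → 2 fragments:
  75–129 → 55 bp
  130–151 then 1–74 → 22 + 74 = 96 bp
Sorted largest to smallest: 96, 55 bp.

96, 55 bp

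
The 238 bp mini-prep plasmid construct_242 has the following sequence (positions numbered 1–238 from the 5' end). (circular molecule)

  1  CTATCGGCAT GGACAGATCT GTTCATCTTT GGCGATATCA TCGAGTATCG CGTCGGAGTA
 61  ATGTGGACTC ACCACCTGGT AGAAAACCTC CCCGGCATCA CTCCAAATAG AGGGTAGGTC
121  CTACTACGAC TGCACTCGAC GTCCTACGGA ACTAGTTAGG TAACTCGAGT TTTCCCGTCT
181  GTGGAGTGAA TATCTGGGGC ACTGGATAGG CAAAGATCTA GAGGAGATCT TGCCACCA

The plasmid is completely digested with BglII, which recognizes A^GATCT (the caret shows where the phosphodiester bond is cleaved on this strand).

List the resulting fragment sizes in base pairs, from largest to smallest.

199, 28, 11 bp

BglII sites (AGATCT) start at positions 15, 214, 225.
BglII cuts after the first base of each site, so after positions 15, 214, 225.
Circular molecule, 3 cuts → 3 fragments:
  16–214 → 199 bp
  215–225 → 11 bp
  226–238 then 1–15 → 13 + 15 = 28 bp
Sorted largest to smallest: 199, 28, 11 bp.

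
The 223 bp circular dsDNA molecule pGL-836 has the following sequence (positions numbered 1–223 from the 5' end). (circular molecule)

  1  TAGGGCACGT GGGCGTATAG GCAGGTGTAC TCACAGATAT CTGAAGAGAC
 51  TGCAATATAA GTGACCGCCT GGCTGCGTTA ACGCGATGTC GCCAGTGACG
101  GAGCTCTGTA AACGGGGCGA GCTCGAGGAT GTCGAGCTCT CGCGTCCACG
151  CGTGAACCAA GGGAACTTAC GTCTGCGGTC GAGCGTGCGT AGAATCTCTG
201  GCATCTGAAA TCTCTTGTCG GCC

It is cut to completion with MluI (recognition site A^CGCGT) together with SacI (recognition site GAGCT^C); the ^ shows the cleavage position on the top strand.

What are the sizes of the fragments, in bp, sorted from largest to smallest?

The MluI site (ACGCGT) starts at position 148.
MluI cuts after the first base of each site, so after position 148.
SacI sites (GAGCTC) start at positions 101, 119, 134.
SacI cuts after base 5 of each site (before the last base), so after positions 105, 123, 138.
Combined cut positions: 105, 123, 138, 148.
Circular molecule, 4 cuts → 4 fragments:
  106–123 → 18 bp
  124–138 → 15 bp
  139–148 → 10 bp
  149–223 then 1–105 → 75 + 105 = 180 bp
Sorted largest to smallest: 180, 18, 15, 10 bp.

180, 18, 15, 10 bp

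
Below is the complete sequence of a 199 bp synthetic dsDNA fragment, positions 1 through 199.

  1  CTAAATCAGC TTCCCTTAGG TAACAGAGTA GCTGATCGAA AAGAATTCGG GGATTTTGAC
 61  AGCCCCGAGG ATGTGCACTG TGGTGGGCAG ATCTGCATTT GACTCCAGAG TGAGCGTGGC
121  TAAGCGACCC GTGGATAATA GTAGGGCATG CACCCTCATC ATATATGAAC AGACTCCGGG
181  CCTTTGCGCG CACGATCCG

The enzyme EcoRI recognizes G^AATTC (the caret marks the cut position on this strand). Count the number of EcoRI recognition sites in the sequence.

1

GAATTC occurs starting at position 43.
EcoRI cuts at 1 site.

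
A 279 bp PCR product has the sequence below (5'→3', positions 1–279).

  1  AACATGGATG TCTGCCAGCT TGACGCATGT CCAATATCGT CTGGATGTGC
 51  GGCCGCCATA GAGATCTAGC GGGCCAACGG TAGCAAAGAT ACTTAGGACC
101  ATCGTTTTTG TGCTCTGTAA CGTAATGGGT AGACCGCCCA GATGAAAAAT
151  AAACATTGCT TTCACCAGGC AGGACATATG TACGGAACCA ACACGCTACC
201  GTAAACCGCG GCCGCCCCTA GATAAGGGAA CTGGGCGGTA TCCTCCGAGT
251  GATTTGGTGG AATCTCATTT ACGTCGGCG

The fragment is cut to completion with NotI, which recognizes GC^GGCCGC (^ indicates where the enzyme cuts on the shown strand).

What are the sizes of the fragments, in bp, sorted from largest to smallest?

159, 70, 50 bp

NotI sites (GCGGCCGC) start at positions 49, 208.
NotI cuts after base 2 of each site, so after positions 50, 209.
Linear molecule, 2 cuts → 3 fragments:
  1–50 → 50 bp
  51–209 → 159 bp
  210–279 → 70 bp
Sorted largest to smallest: 159, 70, 50 bp.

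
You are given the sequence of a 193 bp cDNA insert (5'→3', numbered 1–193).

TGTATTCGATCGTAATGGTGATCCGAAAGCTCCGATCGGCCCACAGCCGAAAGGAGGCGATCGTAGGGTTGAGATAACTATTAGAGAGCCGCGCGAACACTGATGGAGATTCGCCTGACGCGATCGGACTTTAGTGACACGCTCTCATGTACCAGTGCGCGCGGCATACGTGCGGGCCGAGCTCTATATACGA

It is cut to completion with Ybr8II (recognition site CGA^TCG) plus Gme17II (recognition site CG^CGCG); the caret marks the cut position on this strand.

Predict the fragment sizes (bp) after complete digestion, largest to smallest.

Ybr8II sites (CGATCG) start at positions 7, 33, 58, 121.
Ybr8II cuts after base 3 of each site, so after positions 9, 35, 60, 123.
Gme17II sites (CGCGCG) start at positions 90, 158.
Gme17II cuts after base 2 of each site, so after positions 91, 159.
Combined cut positions: 9, 35, 60, 91, 123, 159.
Linear molecule, 6 cuts → 7 fragments:
  1–9 → 9 bp
  10–35 → 26 bp
  36–60 → 25 bp
  61–91 → 31 bp
  92–123 → 32 bp
  124–159 → 36 bp
  160–193 → 34 bp
Sorted largest to smallest: 36, 34, 32, 31, 26, 25, 9 bp.

36, 34, 32, 31, 26, 25, 9 bp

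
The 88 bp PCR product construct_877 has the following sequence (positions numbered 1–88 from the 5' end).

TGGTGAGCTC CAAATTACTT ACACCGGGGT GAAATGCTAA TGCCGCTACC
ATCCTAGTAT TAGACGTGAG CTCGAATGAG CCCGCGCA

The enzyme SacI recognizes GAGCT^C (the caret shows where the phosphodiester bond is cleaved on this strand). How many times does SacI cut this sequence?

2

GAGCTC occurs starting at positions 5, 68.
SacI cuts at 2 sites.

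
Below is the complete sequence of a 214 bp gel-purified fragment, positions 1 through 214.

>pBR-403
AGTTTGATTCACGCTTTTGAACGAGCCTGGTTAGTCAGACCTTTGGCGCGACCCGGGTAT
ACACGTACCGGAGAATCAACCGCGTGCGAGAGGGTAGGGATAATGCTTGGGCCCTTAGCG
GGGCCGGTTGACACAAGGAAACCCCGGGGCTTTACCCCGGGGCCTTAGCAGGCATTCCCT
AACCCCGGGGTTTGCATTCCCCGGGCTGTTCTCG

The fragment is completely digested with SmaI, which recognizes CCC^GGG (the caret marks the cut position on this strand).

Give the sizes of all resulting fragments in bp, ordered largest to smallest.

SmaI sites (CCCGGG) start at positions 52, 143, 156, 184, 200.
SmaI cuts after base 3 of each site, so after positions 54, 145, 158, 186, 202.
Linear molecule, 5 cuts → 6 fragments:
  1–54 → 54 bp
  55–145 → 91 bp
  146–158 → 13 bp
  159–186 → 28 bp
  187–202 → 16 bp
  203–214 → 12 bp
Sorted largest to smallest: 91, 54, 28, 16, 13, 12 bp.

91, 54, 28, 16, 13, 12 bp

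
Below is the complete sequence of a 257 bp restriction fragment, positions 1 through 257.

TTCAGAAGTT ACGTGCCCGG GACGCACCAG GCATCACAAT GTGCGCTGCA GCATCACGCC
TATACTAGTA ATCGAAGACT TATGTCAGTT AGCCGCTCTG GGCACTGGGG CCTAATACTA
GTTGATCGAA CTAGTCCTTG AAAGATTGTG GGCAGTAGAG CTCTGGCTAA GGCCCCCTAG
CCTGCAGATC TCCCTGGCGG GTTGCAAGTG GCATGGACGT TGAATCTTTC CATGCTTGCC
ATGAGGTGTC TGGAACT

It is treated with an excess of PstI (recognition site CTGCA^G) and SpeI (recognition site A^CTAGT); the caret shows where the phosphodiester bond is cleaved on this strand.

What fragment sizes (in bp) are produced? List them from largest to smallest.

PstI sites (CTGCAG) start at positions 46, 182.
PstI cuts after base 5 of each site (before the last base), so after positions 50, 186.
SpeI sites (ACTAGT) start at positions 64, 117, 130.
SpeI cuts after the first base of each site, so after positions 64, 117, 130.
Combined cut positions: 50, 64, 117, 130, 186.
Linear molecule, 5 cuts → 6 fragments:
  1–50 → 50 bp
  51–64 → 14 bp
  65–117 → 53 bp
  118–130 → 13 bp
  131–186 → 56 bp
  187–257 → 71 bp
Sorted largest to smallest: 71, 56, 53, 50, 14, 13 bp.

71, 56, 53, 50, 14, 13 bp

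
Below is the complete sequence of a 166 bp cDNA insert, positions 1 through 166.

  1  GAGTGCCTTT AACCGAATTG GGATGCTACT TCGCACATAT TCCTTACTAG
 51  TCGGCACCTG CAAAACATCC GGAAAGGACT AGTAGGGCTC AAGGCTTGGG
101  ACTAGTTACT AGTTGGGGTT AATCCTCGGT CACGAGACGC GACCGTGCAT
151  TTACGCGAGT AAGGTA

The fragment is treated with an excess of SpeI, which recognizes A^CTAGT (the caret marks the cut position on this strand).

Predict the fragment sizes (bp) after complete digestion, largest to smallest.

SpeI sites (ACTAGT) start at positions 46, 78, 101, 108.
SpeI cuts after the first base of each site, so after positions 46, 78, 101, 108.
Linear molecule, 4 cuts → 5 fragments:
  1–46 → 46 bp
  47–78 → 32 bp
  79–101 → 23 bp
  102–108 → 7 bp
  109–166 → 58 bp
Sorted largest to smallest: 58, 46, 32, 23, 7 bp.

58, 46, 32, 23, 7 bp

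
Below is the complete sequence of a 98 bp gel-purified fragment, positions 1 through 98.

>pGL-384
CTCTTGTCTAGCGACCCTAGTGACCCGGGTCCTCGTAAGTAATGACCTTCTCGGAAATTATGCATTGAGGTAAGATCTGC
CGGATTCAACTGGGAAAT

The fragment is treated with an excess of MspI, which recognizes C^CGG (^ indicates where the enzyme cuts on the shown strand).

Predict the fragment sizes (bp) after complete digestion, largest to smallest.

55, 25, 18 bp

MspI sites (CCGG) start at positions 25, 80.
MspI cuts after the first base of each site, so after positions 25, 80.
Linear molecule, 2 cuts → 3 fragments:
  1–25 → 25 bp
  26–80 → 55 bp
  81–98 → 18 bp
Sorted largest to smallest: 55, 25, 18 bp.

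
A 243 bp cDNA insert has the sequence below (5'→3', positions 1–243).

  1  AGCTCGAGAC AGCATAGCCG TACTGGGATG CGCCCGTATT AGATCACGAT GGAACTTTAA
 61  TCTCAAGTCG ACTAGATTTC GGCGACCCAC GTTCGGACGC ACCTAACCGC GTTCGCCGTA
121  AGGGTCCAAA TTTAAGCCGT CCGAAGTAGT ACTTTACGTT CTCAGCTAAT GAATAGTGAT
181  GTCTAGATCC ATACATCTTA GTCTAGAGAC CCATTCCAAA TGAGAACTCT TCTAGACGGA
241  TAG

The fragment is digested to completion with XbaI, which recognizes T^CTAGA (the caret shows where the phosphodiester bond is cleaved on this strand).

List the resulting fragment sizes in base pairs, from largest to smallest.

182, 29, 20, 12 bp

XbaI sites (TCTAGA) start at positions 182, 202, 231.
XbaI cuts after the first base of each site, so after positions 182, 202, 231.
Linear molecule, 3 cuts → 4 fragments:
  1–182 → 182 bp
  183–202 → 20 bp
  203–231 → 29 bp
  232–243 → 12 bp
Sorted largest to smallest: 182, 29, 20, 12 bp.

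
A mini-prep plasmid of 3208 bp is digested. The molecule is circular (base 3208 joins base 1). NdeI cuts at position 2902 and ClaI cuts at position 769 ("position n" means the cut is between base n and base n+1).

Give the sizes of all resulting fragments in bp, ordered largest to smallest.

2133, 1075 bp

Combined cut positions (sorted): 769, 2902.
Circular molecule, 2 cuts → 2 fragments:
  2902 − 769 = 2133 bp
  wrap: 3208 − 2902 + 769 = 1075 bp
Sorted largest to smallest: 2133, 1075 bp.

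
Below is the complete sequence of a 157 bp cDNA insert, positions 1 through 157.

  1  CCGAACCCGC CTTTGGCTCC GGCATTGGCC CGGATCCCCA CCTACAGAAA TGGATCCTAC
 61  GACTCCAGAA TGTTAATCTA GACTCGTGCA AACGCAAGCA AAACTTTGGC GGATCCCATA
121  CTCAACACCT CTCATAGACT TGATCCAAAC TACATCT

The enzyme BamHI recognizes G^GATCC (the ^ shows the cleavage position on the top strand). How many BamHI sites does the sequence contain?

3

GGATCC occurs starting at positions 32, 52, 111.
BamHI cuts at 3 sites.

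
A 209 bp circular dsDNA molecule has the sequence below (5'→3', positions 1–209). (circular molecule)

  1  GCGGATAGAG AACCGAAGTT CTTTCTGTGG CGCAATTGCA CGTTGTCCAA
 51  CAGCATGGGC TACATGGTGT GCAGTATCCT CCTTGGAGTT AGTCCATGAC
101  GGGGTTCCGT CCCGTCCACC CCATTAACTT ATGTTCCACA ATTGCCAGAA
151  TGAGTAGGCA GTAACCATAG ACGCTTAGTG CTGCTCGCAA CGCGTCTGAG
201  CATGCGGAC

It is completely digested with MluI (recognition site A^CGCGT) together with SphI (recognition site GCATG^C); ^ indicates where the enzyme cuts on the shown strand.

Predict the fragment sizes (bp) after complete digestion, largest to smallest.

The MluI site (ACGCGT) starts at position 190.
MluI cuts after the first base of each site, so after position 190.
The SphI site (GCATGC) starts at position 200.
SphI cuts after base 5 of each site (before the last base), so after position 204.
Combined cut positions: 190, 204.
Circular molecule, 2 cuts → 2 fragments:
  191–204 → 14 bp
  205–209 then 1–190 → 5 + 190 = 195 bp
Sorted largest to smallest: 195, 14 bp.

195, 14 bp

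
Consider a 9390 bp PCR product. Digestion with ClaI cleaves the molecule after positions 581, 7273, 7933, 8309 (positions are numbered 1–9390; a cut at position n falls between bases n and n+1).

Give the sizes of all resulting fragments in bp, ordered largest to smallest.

Linear molecule, 4 cuts → 5 fragments:
  581 − 0 = 581 bp
  7273 − 581 = 6692 bp
  7933 − 7273 = 660 bp
  8309 − 7933 = 376 bp
  9390 − 8309 = 1081 bp
Sorted largest to smallest: 6692, 1081, 660, 581, 376 bp.

6692, 1081, 660, 581, 376 bp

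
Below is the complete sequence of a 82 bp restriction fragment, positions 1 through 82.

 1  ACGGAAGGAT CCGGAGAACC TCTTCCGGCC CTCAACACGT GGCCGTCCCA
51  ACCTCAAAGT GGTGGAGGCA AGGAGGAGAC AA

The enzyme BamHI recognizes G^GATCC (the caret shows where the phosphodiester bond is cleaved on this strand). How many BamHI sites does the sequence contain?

1

GGATCC occurs starting at position 7.
BamHI cuts at 1 site.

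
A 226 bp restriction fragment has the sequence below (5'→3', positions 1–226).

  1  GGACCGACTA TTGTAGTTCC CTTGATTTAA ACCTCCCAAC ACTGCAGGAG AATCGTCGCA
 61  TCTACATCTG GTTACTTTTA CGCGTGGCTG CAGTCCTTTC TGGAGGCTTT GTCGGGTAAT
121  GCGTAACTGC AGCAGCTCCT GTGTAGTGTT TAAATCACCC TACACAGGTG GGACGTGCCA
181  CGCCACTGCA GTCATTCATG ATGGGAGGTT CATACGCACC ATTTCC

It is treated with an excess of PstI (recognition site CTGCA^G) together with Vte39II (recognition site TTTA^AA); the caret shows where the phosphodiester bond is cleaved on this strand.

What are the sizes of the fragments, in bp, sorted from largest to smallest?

46, 39, 38, 36, 29, 21, 17 bp

PstI sites (CTGCAG) start at positions 42, 88, 127, 186.
PstI cuts after base 5 of each site (before the last base), so after positions 46, 92, 131, 190.
Vte39II sites (TTTAAA) start at positions 26, 149.
Vte39II cuts after base 4 of each site, so after positions 29, 152.
Combined cut positions: 29, 46, 92, 131, 152, 190.
Linear molecule, 6 cuts → 7 fragments:
  1–29 → 29 bp
  30–46 → 17 bp
  47–92 → 46 bp
  93–131 → 39 bp
  132–152 → 21 bp
  153–190 → 38 bp
  191–226 → 36 bp
Sorted largest to smallest: 46, 39, 38, 36, 29, 21, 17 bp.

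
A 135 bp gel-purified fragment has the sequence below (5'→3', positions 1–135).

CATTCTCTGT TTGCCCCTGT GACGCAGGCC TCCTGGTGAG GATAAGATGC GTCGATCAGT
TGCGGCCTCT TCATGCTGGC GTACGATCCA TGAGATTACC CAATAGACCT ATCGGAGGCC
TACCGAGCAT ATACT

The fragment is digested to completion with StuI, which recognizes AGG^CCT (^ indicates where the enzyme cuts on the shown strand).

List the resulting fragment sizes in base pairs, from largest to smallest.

StuI sites (AGGCCT) start at positions 26, 116.
StuI cuts after base 3 of each site, so after positions 28, 118.
Linear molecule, 2 cuts → 3 fragments:
  1–28 → 28 bp
  29–118 → 90 bp
  119–135 → 17 bp
Sorted largest to smallest: 90, 28, 17 bp.

90, 28, 17 bp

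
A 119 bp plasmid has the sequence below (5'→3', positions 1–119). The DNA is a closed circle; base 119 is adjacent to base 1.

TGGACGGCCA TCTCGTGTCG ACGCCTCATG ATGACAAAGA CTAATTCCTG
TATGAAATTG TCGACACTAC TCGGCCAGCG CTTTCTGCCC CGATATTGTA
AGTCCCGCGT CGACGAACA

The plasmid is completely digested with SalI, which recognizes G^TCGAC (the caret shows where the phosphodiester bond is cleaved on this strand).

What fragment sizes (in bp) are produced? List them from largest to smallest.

49, 43, 27 bp

SalI sites (GTCGAC) start at positions 17, 60, 109.
SalI cuts after the first base of each site, so after positions 17, 60, 109.
Circular molecule, 3 cuts → 3 fragments:
  18–60 → 43 bp
  61–109 → 49 bp
  110–119 then 1–17 → 10 + 17 = 27 bp
Sorted largest to smallest: 49, 43, 27 bp.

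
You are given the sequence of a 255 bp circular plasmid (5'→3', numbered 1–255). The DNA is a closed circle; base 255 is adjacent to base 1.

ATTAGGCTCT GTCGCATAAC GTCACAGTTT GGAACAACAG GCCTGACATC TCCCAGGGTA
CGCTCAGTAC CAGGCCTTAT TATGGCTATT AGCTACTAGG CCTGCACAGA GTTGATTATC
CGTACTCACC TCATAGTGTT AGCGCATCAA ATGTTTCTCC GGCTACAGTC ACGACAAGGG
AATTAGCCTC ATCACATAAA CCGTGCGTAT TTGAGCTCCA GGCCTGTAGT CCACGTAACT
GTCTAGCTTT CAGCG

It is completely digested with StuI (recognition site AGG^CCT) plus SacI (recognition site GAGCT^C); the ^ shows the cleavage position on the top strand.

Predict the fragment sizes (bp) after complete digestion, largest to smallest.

117, 74, 33, 26, 5 bp

StuI sites (AGGCCT) start at positions 39, 72, 98, 220.
StuI cuts after base 3 of each site, so after positions 41, 74, 100, 222.
The SacI site (GAGCTC) starts at position 213.
SacI cuts after base 5 of each site (before the last base), so after position 217.
Combined cut positions: 41, 74, 100, 217, 222.
Circular molecule, 5 cuts → 5 fragments:
  42–74 → 33 bp
  75–100 → 26 bp
  101–217 → 117 bp
  218–222 → 5 bp
  223–255 then 1–41 → 33 + 41 = 74 bp
Sorted largest to smallest: 117, 74, 33, 26, 5 bp.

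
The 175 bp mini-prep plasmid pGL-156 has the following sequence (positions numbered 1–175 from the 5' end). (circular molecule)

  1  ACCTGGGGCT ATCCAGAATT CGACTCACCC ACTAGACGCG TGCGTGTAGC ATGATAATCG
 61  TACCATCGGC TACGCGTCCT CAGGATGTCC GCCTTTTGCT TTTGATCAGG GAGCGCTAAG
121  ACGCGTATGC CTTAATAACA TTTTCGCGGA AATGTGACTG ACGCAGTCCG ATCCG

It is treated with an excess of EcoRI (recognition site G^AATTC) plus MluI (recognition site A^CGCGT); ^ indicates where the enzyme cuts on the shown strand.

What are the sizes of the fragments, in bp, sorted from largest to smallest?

70, 49, 36, 20 bp

The EcoRI site (GAATTC) starts at position 16.
EcoRI cuts after the first base of each site, so after position 16.
MluI sites (ACGCGT) start at positions 36, 72, 121.
MluI cuts after the first base of each site, so after positions 36, 72, 121.
Combined cut positions: 16, 36, 72, 121.
Circular molecule, 4 cuts → 4 fragments:
  17–36 → 20 bp
  37–72 → 36 bp
  73–121 → 49 bp
  122–175 then 1–16 → 54 + 16 = 70 bp
Sorted largest to smallest: 70, 49, 36, 20 bp.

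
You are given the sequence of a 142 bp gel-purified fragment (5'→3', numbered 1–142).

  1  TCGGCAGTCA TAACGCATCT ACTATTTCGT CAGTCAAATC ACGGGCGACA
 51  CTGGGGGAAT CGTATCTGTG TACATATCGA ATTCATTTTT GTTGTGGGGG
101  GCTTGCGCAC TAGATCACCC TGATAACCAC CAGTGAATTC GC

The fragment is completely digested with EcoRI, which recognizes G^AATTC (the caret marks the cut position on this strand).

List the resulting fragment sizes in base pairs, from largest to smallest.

79, 56, 7 bp

EcoRI sites (GAATTC) start at positions 79, 135.
EcoRI cuts after the first base of each site, so after positions 79, 135.
Linear molecule, 2 cuts → 3 fragments:
  1–79 → 79 bp
  80–135 → 56 bp
  136–142 → 7 bp
Sorted largest to smallest: 79, 56, 7 bp.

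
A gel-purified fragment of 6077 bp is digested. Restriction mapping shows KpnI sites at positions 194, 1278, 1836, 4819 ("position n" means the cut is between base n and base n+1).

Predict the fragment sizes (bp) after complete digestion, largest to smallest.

2983, 1258, 1084, 558, 194 bp

Linear molecule, 4 cuts → 5 fragments:
  194 − 0 = 194 bp
  1278 − 194 = 1084 bp
  1836 − 1278 = 558 bp
  4819 − 1836 = 2983 bp
  6077 − 4819 = 1258 bp
Sorted largest to smallest: 2983, 1258, 1084, 558, 194 bp.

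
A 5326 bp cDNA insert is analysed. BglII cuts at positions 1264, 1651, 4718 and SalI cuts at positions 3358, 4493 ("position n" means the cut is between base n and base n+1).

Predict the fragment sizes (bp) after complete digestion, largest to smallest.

1707, 1264, 1135, 608, 387, 225 bp

Combined cut positions (sorted): 1264, 1651, 3358, 4493, 4718.
Linear molecule, 5 cuts → 6 fragments:
  1264 − 0 = 1264 bp
  1651 − 1264 = 387 bp
  3358 − 1651 = 1707 bp
  4493 − 3358 = 1135 bp
  4718 − 4493 = 225 bp
  5326 − 4718 = 608 bp
Sorted largest to smallest: 1707, 1264, 1135, 608, 387, 225 bp.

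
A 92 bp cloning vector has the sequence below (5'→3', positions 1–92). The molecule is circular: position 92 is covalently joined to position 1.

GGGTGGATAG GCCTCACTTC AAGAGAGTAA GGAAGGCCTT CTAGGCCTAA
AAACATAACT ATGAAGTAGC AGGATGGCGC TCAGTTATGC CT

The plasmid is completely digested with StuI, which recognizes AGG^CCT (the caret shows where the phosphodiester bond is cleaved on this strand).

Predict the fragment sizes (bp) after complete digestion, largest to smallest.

58, 25, 9 bp

StuI sites (AGGCCT) start at positions 9, 34, 43.
StuI cuts after base 3 of each site, so after positions 11, 36, 45.
Circular molecule, 3 cuts → 3 fragments:
  12–36 → 25 bp
  37–45 → 9 bp
  46–92 then 1–11 → 47 + 11 = 58 bp
Sorted largest to smallest: 58, 25, 9 bp.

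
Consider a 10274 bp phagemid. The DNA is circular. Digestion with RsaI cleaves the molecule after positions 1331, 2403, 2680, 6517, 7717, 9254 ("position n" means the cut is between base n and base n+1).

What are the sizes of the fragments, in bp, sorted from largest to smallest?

3837, 2351, 1537, 1200, 1072, 277 bp

Circular molecule, 6 cuts → 6 fragments:
  2403 − 1331 = 1072 bp
  2680 − 2403 = 277 bp
  6517 − 2680 = 3837 bp
  7717 − 6517 = 1200 bp
  9254 − 7717 = 1537 bp
  wrap: 10274 − 9254 + 1331 = 2351 bp
Sorted largest to smallest: 3837, 2351, 1537, 1200, 1072, 277 bp.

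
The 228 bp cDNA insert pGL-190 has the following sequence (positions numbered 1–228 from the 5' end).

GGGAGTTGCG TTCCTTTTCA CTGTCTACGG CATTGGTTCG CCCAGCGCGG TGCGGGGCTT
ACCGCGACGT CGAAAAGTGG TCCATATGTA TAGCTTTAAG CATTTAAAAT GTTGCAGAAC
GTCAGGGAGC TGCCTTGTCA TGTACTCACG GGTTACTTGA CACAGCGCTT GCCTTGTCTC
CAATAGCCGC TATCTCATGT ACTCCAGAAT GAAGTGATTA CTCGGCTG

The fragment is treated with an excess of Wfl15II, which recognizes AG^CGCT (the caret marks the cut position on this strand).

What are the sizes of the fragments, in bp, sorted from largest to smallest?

165, 63 bp

The Wfl15II site (AGCGCT) starts at position 164.
Wfl15II cuts after base 2 of each site, so after position 165.
Linear molecule, 1 cut → 2 fragments:
  1–165 → 165 bp
  166–228 → 63 bp
Sorted largest to smallest: 165, 63 bp.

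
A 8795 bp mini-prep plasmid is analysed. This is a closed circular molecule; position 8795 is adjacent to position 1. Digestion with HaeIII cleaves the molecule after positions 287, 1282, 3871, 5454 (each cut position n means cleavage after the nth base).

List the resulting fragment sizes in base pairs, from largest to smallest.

Circular molecule, 4 cuts → 4 fragments:
  1282 − 287 = 995 bp
  3871 − 1282 = 2589 bp
  5454 − 3871 = 1583 bp
  wrap: 8795 − 5454 + 287 = 3628 bp
Sorted largest to smallest: 3628, 2589, 1583, 995 bp.

3628, 2589, 1583, 995 bp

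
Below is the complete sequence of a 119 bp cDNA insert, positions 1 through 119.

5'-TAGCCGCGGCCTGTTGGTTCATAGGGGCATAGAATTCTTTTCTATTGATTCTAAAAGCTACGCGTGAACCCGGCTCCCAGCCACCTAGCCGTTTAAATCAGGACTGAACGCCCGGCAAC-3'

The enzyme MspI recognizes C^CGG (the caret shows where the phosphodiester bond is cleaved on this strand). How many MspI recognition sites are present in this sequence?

CCGG occurs starting at positions 70, 112.
MspI cuts at 2 sites.

2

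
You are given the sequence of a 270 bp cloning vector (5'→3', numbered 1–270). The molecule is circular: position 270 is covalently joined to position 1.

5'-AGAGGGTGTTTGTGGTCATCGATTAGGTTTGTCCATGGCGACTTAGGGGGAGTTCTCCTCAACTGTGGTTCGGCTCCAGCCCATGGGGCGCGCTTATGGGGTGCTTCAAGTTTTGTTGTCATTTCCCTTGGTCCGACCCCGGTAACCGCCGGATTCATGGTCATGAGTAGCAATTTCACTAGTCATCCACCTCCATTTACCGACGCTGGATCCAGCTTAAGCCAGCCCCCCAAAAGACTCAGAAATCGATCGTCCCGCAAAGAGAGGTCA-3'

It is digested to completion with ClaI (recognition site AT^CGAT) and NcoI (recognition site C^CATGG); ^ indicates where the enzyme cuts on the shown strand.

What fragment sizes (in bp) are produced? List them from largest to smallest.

ClaI sites (ATCGAT) start at positions 18, 245.
ClaI cuts after base 2 of each site, so after positions 19, 246.
NcoI sites (CCATGG) start at positions 33, 81.
NcoI cuts after the first base of each site, so after positions 33, 81.
Combined cut positions: 19, 33, 81, 246.
Circular molecule, 4 cuts → 4 fragments:
  20–33 → 14 bp
  34–81 → 48 bp
  82–246 → 165 bp
  247–270 then 1–19 → 24 + 19 = 43 bp
Sorted largest to smallest: 165, 48, 43, 14 bp.

165, 48, 43, 14 bp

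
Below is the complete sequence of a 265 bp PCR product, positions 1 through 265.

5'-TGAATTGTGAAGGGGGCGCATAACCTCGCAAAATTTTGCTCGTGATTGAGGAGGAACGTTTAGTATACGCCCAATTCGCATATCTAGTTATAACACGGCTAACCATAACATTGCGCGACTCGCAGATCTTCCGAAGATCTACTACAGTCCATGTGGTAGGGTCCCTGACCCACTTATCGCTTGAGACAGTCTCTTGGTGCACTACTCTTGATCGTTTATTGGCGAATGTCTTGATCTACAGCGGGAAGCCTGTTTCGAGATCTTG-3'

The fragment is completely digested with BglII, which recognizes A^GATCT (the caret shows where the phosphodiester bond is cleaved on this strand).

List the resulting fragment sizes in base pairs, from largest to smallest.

BglII sites (AGATCT) start at positions 124, 135, 258.
BglII cuts after the first base of each site, so after positions 124, 135, 258.
Linear molecule, 3 cuts → 4 fragments:
  1–124 → 124 bp
  125–135 → 11 bp
  136–258 → 123 bp
  259–265 → 7 bp
Sorted largest to smallest: 124, 123, 11, 7 bp.

124, 123, 11, 7 bp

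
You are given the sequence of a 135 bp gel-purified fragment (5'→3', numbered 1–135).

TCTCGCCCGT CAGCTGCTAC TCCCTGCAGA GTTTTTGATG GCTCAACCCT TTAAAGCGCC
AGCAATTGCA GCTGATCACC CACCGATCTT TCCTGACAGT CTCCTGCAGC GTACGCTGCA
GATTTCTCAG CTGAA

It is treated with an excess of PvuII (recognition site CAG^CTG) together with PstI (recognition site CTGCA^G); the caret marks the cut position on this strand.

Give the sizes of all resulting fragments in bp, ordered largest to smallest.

43, 37, 15, 13, 12, 10, 5 bp

PvuII sites (CAGCTG) start at positions 11, 69, 128.
PvuII cuts after base 3 of each site, so after positions 13, 71, 130.
PstI sites (CTGCAG) start at positions 24, 104, 116.
PstI cuts after base 5 of each site (before the last base), so after positions 28, 108, 120.
Combined cut positions: 13, 28, 71, 108, 120, 130.
Linear molecule, 6 cuts → 7 fragments:
  1–13 → 13 bp
  14–28 → 15 bp
  29–71 → 43 bp
  72–108 → 37 bp
  109–120 → 12 bp
  121–130 → 10 bp
  131–135 → 5 bp
Sorted largest to smallest: 43, 37, 15, 13, 12, 10, 5 bp.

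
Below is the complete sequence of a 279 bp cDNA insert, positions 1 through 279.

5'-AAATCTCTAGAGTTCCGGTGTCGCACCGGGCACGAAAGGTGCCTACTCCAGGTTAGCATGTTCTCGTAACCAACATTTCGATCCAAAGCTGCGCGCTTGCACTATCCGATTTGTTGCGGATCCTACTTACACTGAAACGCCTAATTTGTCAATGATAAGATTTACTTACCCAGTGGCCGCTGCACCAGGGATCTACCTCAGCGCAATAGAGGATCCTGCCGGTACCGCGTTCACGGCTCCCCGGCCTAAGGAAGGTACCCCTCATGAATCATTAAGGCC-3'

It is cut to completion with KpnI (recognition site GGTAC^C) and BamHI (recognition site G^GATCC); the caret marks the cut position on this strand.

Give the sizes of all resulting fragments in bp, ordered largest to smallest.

118, 93, 33, 21, 14 bp

KpnI sites (GGTACC) start at positions 221, 254.
KpnI cuts after base 5 of each site (before the last base), so after positions 225, 258.
BamHI sites (GGATCC) start at positions 118, 211.
BamHI cuts after the first base of each site, so after positions 118, 211.
Combined cut positions: 118, 211, 225, 258.
Linear molecule, 4 cuts → 5 fragments:
  1–118 → 118 bp
  119–211 → 93 bp
  212–225 → 14 bp
  226–258 → 33 bp
  259–279 → 21 bp
Sorted largest to smallest: 118, 93, 33, 21, 14 bp.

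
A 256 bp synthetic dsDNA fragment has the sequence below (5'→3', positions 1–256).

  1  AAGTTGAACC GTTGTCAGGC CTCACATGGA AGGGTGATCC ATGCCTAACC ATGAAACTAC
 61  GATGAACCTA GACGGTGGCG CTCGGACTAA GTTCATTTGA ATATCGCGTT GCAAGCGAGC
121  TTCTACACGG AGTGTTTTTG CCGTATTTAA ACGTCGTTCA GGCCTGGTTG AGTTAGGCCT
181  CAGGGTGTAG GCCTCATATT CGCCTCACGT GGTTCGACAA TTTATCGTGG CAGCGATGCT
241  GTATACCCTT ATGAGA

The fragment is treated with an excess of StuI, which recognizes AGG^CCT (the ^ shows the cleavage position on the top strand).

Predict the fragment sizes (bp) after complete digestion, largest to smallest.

StuI sites (AGGCCT) start at positions 17, 160, 175, 189.
StuI cuts after base 3 of each site, so after positions 19, 162, 177, 191.
Linear molecule, 4 cuts → 5 fragments:
  1–19 → 19 bp
  20–162 → 143 bp
  163–177 → 15 bp
  178–191 → 14 bp
  192–256 → 65 bp
Sorted largest to smallest: 143, 65, 19, 15, 14 bp.

143, 65, 19, 15, 14 bp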